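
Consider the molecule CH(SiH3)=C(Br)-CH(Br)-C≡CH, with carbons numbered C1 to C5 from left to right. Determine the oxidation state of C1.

C1 has a double bond to C (2×0 = 0), one bond to Si (-1), one bond to H (-1).
Oxidation state = 0 − 1 − 1 = -2.

-2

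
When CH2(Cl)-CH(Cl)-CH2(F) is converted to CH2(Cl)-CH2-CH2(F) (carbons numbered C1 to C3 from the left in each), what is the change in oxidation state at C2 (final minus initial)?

Before: C2 has 2 bonds to C, 1 bond to H, 1 bond to Cl → oxidation state 0.
After: C2 has 2 bonds to C, 2 bonds to H → oxidation state -2.
Δ = -2 − (0) = -2, so this is a reduction at C2.

-2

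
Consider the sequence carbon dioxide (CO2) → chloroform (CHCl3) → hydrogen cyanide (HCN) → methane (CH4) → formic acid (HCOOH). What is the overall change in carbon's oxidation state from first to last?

-2

Carbon oxidation states along the series — carbon dioxide: +4, chloroform: +2, hydrogen cyanide: +2, methane: -4, formic acid: +2.
Net change = +2 − (+4) = -2.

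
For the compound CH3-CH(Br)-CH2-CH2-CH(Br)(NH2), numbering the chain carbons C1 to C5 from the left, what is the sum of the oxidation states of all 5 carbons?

Tallying each carbon's bonds:
C1: 1C, 3H → 0 − 3 = -3
C2: 2C, 1H, 1Br → 0 − 1 + 1 = 0
C3: 2C, 2H → 0 − 2 = -2
C4: 2C, 2H → 0 − 2 = -2
C5: 1C, 1H, 1N, 1Br → 0 − 1 + 1 + 1 = +1
Sum = -3 + 0 − 2 − 2 + 1 = -6.

-6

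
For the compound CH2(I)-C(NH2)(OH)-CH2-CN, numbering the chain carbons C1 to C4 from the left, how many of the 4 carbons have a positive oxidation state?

2

Each bond to a more electronegative atom (O, N, halogen) counts +1, each bond to a less electronegative atom (H, metal, B, Si) counts −1, and each C–C bond counts 0. Tallying each carbon:
C1: 1C, 2H, 1I → 0 − 2 + 1 = -1
C2: 2C, 1O, 1N → 0 + 1 + 1 = +2
C3: 2C, 2H → 0 − 2 = -2
C4: 1C, 3N → 0 + 3 = +3
2 carbons (C2, C4) meet the condition.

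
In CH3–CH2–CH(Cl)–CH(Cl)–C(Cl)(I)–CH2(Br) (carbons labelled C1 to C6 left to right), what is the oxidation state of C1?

-3

Assign +1 per bond to O/N/halogen, −1 per bond to H or an electropositive element, and 0 per bond to carbon.
C1 has one bond to C (0), one bond to H (-1), one bond to H (-1), one bond to H (-1).
Oxidation state = 0 − 1 − 1 − 1 = -3.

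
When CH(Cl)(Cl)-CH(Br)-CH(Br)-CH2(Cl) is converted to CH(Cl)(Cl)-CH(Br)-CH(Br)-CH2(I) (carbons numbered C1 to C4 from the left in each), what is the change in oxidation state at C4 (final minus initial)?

Before: C4 has 1 bond to C, 2 bonds to H, 1 bond to Cl → oxidation state -1.
After: C4 has 1 bond to C, 2 bonds to H, 1 bond to I → oxidation state -1.
Δ = -1 − (-1) = 0, so no net redox change at C4.

0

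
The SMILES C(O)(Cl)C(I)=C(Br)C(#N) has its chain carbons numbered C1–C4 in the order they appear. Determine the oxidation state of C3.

+1

Count +1 for every bond to an atom more electronegative than carbon and −1 for every bond to one less electronegative; C–C bonds are 0.
C3 has a double bond to C (2×0 = 0), one bond to C (0), one bond to Br (+1).
Oxidation state = 0 + 0 + 1 = +1.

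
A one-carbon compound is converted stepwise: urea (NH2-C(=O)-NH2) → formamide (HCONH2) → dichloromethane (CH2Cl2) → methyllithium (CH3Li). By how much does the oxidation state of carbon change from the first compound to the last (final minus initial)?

Carbon oxidation states along the series — urea: +4, formamide: +2, dichloromethane: 0, methyllithium: -4.
Net change = -4 − (+4) = -8.

-8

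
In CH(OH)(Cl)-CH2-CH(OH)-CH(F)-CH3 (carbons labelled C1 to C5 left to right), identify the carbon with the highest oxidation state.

C1

Tallying each carbon's bonds:
C1: 1C, 1H, 1O, 1Cl → 0 − 1 + 1 + 1 = +1
C2: 2C, 2H → 0 − 2 = -2
C3: 2C, 1H, 1O → 0 − 1 + 1 = 0
C4: 2C, 1H, 1F → 0 − 1 + 1 = 0
C5: 1C, 3H → 0 − 3 = -3
The most oxidised carbon is C1 at +1.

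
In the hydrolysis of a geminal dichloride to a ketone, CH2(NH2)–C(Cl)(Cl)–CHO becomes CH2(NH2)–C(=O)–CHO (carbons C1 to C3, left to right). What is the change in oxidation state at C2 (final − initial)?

0

Before: C2 has 2 bonds to C, 2 bonds to Cl → oxidation state +2.
After: C2 has 2 bonds to C, 2 bonds to O → oxidation state +2.
Δ = +2 − (+2) = 0, so no net redox change at C2.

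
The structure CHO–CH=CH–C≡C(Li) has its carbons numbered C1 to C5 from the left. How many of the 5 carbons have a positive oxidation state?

1

Each bond to a more electronegative atom (O, N, halogen) counts +1, each bond to a less electronegative atom (H, metal, B, Si) counts −1, and each C–C bond counts 0. Tallying each carbon:
C1: 1C, 1H, 2O → 0 − 1 + 2 = +1
C2: 3C, 1H → 0 − 1 = -1
C3: 3C, 1H → 0 − 1 = -1
C4: 4C → 0 = 0
C5: 3C, 1Li → 0 − 1 = -1
1 carbon (C1) meets the condition.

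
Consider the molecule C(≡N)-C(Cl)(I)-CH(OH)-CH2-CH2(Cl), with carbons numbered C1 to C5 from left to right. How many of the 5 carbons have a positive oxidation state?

2

Tallying each carbon's bonds:
C1: 1C, 3N → 0 + 3 = +3
C2: 2C, 1Cl, 1I → 0 + 1 + 1 = +2
C3: 2C, 1H, 1O → 0 − 1 + 1 = 0
C4: 2C, 2H → 0 − 2 = -2
C5: 1C, 2H, 1Cl → 0 − 2 + 1 = -1
2 carbons (C1, C2) meet the condition.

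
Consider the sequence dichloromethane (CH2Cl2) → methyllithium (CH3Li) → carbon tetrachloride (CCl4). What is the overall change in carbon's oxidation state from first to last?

+4

Carbon oxidation states along the series — dichloromethane: 0, methyllithium: -4, carbon tetrachloride: +4.
Net change = +4 − (0) = +4.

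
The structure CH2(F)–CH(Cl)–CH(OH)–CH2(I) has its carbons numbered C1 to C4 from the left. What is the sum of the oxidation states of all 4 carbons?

-2

Tallying each carbon's bonds:
C1: 1C, 2H, 1F → 0 − 2 + 1 = -1
C2: 2C, 1H, 1Cl → 0 − 1 + 1 = 0
C3: 2C, 1H, 1O → 0 − 1 + 1 = 0
C4: 1C, 2H, 1I → 0 − 2 + 1 = -1
Sum = -1 + 0 + 0 − 1 = -2.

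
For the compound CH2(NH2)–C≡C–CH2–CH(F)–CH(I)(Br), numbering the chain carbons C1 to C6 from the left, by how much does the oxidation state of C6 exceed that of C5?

+1

C6: 1C, 1H, 1Br, 1I → 0 − 1 + 1 + 1 = +1
C5: 2C, 1H, 1F → 0 − 1 + 1 = 0
Difference: +1 − (0) = +1.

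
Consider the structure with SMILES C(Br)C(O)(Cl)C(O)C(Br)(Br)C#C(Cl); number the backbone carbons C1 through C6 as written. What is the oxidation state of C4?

+2

Count +1 for every bond to an atom more electronegative than carbon and −1 for every bond to one less electronegative; C–C bonds are 0.
C4 has one bond to C (0), one bond to C (0), one bond to Br (+1), one bond to Br (+1).
Oxidation state = 0 + 0 + 1 + 1 = +2.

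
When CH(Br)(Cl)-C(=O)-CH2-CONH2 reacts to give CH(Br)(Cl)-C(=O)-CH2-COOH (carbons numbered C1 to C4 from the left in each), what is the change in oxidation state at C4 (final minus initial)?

0

Before: C4 has 1 bond to C, 2 bonds to O, 1 bond to N → oxidation state +3.
After: C4 has 1 bond to C, 3 bonds to O → oxidation state +3.
Δ = +3 − (+3) = 0, so no net redox change at C4.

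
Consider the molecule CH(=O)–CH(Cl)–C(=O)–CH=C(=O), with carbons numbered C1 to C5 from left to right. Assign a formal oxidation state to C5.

+2

C5 has a double bond to C (2×0 = 0), a double bond to O (2×+1 = +2).
Oxidation state = 0 + 2 = +2.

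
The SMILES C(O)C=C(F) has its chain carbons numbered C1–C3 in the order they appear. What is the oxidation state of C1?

C1 has one bond to C (0), one bond to O (+1), one bond to H (-1), one bond to H (-1).
Oxidation state = 0 + 1 − 1 − 1 = -1.

-1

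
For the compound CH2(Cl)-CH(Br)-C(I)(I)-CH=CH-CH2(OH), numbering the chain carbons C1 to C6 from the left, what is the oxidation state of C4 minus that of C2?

-1

C4: 3C, 1H → 0 − 1 = -1
C2: 2C, 1H, 1Br → 0 − 1 + 1 = 0
Difference: -1 − (0) = -1.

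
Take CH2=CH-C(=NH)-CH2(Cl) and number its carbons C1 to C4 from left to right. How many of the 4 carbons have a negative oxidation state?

3

Tallying each carbon's bonds:
C1: 2C, 2H → 0 − 2 = -2
C2: 3C, 1H → 0 − 1 = -1
C3: 2C, 2N → 0 + 2 = +2
C4: 1C, 2H, 1Cl → 0 − 2 + 1 = -1
3 carbons (C1, C2, C4) meet the condition.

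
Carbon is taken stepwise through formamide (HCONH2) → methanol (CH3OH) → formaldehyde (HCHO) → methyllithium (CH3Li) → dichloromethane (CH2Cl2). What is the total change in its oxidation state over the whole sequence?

Carbon oxidation states along the series — formamide: +2, methanol: -2, formaldehyde: 0, methyllithium: -4, dichloromethane: 0.
Net change = 0 − (+2) = -2.

-2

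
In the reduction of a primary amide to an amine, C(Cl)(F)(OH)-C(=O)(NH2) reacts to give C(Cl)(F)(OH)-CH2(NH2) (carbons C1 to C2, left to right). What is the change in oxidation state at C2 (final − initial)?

Before: C2 has 1 bond to C, 2 bonds to O, 1 bond to N → oxidation state +3.
After: C2 has 1 bond to C, 2 bonds to H, 1 bond to N → oxidation state -1.
Δ = -1 − (+3) = -4, so this is a reduction at C2.

-4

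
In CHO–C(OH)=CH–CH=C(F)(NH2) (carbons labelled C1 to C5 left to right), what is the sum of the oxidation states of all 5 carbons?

+2

Tallying each carbon's bonds:
C1: 1C, 1H, 2O → 0 − 1 + 2 = +1
C2: 3C, 1O → 0 + 1 = +1
C3: 3C, 1H → 0 − 1 = -1
C4: 3C, 1H → 0 − 1 = -1
C5: 2C, 1N, 1F → 0 + 1 + 1 = +2
Sum = +1 + 1 − 1 − 1 + 2 = +2.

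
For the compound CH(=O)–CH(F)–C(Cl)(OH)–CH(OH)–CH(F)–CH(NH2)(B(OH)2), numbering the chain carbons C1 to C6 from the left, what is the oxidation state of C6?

Bonds to more-electronegative neighbours contribute +1 each, bonds to H or metals contribute −1 each, and C–C bonds contribute 0.
C6 has one bond to C (0), one bond to H (-1), one bond to N (+1), one bond to B (-1).
Oxidation state = 0 − 1 + 1 − 1 = -1.

-1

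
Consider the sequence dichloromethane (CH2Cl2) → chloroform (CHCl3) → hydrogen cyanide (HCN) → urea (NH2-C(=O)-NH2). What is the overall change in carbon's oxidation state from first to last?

+4

Carbon oxidation states along the series — dichloromethane: 0, chloroform: +2, hydrogen cyanide: +2, urea: +4.
Net change = +4 − (0) = +4.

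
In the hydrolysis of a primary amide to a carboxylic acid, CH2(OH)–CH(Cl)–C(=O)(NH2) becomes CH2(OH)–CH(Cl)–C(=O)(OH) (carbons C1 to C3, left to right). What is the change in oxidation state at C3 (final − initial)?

0

Before: C3 has 1 bond to C, 2 bonds to O, 1 bond to N → oxidation state +3.
After: C3 has 1 bond to C, 3 bonds to O → oxidation state +3.
Δ = +3 − (+3) = 0, so no net redox change at C3.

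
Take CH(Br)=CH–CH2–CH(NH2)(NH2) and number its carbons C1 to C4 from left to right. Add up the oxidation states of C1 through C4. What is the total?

-2

Tallying each carbon's bonds:
C1: 2C, 1H, 1Br → 0 − 1 + 1 = 0
C2: 3C, 1H → 0 − 1 = -1
C3: 2C, 2H → 0 − 2 = -2
C4: 1C, 1H, 2N → 0 − 1 + 2 = +1
Sum = 0 − 1 − 2 + 1 = -2.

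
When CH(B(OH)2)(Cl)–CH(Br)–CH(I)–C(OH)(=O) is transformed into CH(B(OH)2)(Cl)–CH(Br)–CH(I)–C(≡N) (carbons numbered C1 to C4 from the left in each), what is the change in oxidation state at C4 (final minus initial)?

Before: C4 has 1 bond to C, 3 bonds to O → oxidation state +3.
After: C4 has 1 bond to C, 3 bonds to N → oxidation state +3.
Δ = +3 − (+3) = 0, so no net redox change at C4.

0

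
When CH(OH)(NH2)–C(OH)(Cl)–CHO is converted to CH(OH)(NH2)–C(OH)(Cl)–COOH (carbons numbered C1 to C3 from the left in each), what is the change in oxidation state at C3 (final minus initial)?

Before: C3 has 1 bond to C, 1 bond to H, 2 bonds to O → oxidation state +1.
After: C3 has 1 bond to C, 3 bonds to O → oxidation state +3.
Δ = +3 − (+1) = +2, so this is an oxidation at C3.

+2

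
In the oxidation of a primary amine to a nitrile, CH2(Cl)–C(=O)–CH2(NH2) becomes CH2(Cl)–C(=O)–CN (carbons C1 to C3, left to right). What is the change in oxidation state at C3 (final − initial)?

+4

Before: C3 has 1 bond to C, 2 bonds to H, 1 bond to N → oxidation state -1.
After: C3 has 1 bond to C, 3 bonds to N → oxidation state +3.
Δ = +3 − (-1) = +4, so this is an oxidation at C3.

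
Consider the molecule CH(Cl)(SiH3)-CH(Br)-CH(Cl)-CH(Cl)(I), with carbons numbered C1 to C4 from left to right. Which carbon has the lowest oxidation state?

Tallying each carbon's bonds:
C1: 1C, 1H, 1Cl, 1Si → 0 − 1 + 1 − 1 = -1
C2: 2C, 1H, 1Br → 0 − 1 + 1 = 0
C3: 2C, 1H, 1Cl → 0 − 1 + 1 = 0
C4: 1C, 1H, 1Cl, 1I → 0 − 1 + 1 + 1 = +1
The most reduced carbon is C1 at -1.

C1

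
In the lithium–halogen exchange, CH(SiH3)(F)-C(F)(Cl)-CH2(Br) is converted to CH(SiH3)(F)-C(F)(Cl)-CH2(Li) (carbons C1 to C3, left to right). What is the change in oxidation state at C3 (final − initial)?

Before: C3 has 1 bond to C, 2 bonds to H, 1 bond to Br → oxidation state -1.
After: C3 has 1 bond to C, 2 bonds to H, 1 bond to Li → oxidation state -3.
Δ = -3 − (-1) = -2, so this is a reduction at C3.

-2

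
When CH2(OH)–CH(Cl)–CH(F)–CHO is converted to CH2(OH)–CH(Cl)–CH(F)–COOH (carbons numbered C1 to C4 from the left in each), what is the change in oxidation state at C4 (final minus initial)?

Before: C4 has 1 bond to C, 1 bond to H, 2 bonds to O → oxidation state +1.
After: C4 has 1 bond to C, 3 bonds to O → oxidation state +3.
Δ = +3 − (+1) = +2, so this is an oxidation at C4.

+2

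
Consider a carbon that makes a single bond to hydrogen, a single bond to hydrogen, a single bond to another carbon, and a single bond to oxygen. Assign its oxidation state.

-1

The carbon has one bond to C (0), one bond to O (+1), one bond to H (-1), one bond to H (-1).
Oxidation state = 0 + 1 − 1 − 1 = -1.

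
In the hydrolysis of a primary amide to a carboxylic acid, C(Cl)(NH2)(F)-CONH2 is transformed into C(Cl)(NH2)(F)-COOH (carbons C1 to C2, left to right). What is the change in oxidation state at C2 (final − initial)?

Before: C2 has 1 bond to C, 2 bonds to O, 1 bond to N → oxidation state +3.
After: C2 has 1 bond to C, 3 bonds to O → oxidation state +3.
Δ = +3 − (+3) = 0, so no net redox change at C2.

0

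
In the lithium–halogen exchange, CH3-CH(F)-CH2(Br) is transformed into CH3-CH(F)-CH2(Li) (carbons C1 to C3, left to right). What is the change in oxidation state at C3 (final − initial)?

-2

Before: C3 has 1 bond to C, 2 bonds to H, 1 bond to Br → oxidation state -1.
After: C3 has 1 bond to C, 2 bonds to H, 1 bond to Li → oxidation state -3.
Δ = -3 − (-1) = -2, so this is a reduction at C3.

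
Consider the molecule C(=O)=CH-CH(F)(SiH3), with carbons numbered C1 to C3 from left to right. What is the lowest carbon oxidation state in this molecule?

-1

Assign +1 per bond to O/N/halogen, −1 per bond to H or an electropositive element, and 0 per bond to carbon. Tallying each carbon:
C1: 2C, 2O → 0 + 2 = +2
C2: 3C, 1H → 0 − 1 = -1
C3: 1C, 1H, 1F, 1Si → 0 − 1 + 1 − 1 = -1
The lowest value is -1.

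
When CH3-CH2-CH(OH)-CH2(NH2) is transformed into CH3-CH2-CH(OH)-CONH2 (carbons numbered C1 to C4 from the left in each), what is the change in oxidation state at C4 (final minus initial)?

+4

Before: C4 has 1 bond to C, 2 bonds to H, 1 bond to N → oxidation state -1.
After: C4 has 1 bond to C, 2 bonds to O, 1 bond to N → oxidation state +3.
Δ = +3 − (-1) = +4, so this is an oxidation at C4.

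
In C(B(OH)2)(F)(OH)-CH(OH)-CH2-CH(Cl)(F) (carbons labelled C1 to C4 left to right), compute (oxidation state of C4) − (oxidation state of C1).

0

C4: 1C, 1H, 1F, 1Cl → 0 − 1 + 1 + 1 = +1
C1: 1C, 1O, 1F, 1B → 0 + 1 + 1 − 1 = +1
Difference: +1 − (+1) = 0.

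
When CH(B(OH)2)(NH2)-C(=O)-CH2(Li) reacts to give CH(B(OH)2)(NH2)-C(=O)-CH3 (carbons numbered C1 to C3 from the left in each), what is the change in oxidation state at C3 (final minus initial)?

Before: C3 has 1 bond to C, 2 bonds to H, 1 bond to Li → oxidation state -3.
After: C3 has 1 bond to C, 3 bonds to H → oxidation state -3.
Δ = -3 − (-3) = 0, so no net redox change at C3.

0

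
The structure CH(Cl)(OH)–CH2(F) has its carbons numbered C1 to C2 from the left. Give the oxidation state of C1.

C1 has one bond to C (0), one bond to H (-1), one bond to Cl (+1), one bond to O (+1).
Oxidation state = 0 − 1 + 1 + 1 = +1.

+1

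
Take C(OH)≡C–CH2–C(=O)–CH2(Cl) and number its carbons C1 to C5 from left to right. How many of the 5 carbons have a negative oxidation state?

Each bond to a more electronegative atom (O, N, halogen) counts +1, each bond to a less electronegative atom (H, metal, B, Si) counts −1, and each C–C bond counts 0. Tallying each carbon:
C1: 3C, 1O → 0 + 1 = +1
C2: 4C → 0 = 0
C3: 2C, 2H → 0 − 2 = -2
C4: 2C, 2O → 0 + 2 = +2
C5: 1C, 2H, 1Cl → 0 − 2 + 1 = -1
2 carbons (C3, C5) meet the condition.

2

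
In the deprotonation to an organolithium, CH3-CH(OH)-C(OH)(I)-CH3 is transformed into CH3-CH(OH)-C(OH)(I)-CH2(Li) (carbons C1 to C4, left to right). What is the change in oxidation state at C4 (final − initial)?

0

Before: C4 has 1 bond to C, 3 bonds to H → oxidation state -3.
After: C4 has 1 bond to C, 2 bonds to H, 1 bond to Li → oxidation state -3.
Δ = -3 − (-3) = 0, so no net redox change at C4.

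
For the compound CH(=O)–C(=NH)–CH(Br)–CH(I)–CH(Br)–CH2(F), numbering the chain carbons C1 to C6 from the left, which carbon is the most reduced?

C6

Count +1 for every bond to an atom more electronegative than carbon and −1 for every bond to one less electronegative; C–C bonds are 0. Tallying each carbon:
C1: 1C, 1H, 2O → 0 − 1 + 2 = +1
C2: 2C, 2N → 0 + 2 = +2
C3: 2C, 1H, 1Br → 0 − 1 + 1 = 0
C4: 2C, 1H, 1I → 0 − 1 + 1 = 0
C5: 2C, 1H, 1Br → 0 − 1 + 1 = 0
C6: 1C, 2H, 1F → 0 − 2 + 1 = -1
The most reduced carbon is C6 at -1.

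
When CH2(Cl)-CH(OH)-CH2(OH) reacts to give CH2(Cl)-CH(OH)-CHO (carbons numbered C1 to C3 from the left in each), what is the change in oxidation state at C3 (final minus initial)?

+2

Before: C3 has 1 bond to C, 2 bonds to H, 1 bond to O → oxidation state -1.
After: C3 has 1 bond to C, 1 bond to H, 2 bonds to O → oxidation state +1.
Δ = +1 − (-1) = +2, so this is an oxidation at C3.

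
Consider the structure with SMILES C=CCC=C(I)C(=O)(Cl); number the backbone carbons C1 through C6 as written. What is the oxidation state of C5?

+1

Each bond to a more electronegative atom (O, N, halogen) counts +1, each bond to a less electronegative atom (H, metal, B, Si) counts −1, and each C–C bond counts 0.
C5 has a double bond to C (2×0 = 0), one bond to C (0), one bond to I (+1).
Oxidation state = 0 + 0 + 1 = +1.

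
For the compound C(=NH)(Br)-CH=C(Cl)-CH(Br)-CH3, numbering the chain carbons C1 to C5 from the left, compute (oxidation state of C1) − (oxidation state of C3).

C1: 1C, 2N, 1Br → 0 + 2 + 1 = +3
C3: 3C, 1Cl → 0 + 1 = +1
Difference: +3 − (+1) = +2.

+2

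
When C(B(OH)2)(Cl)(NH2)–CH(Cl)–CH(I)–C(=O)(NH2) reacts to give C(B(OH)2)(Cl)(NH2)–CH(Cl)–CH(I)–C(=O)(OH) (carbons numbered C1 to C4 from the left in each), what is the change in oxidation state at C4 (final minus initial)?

0

Before: C4 has 1 bond to C, 2 bonds to O, 1 bond to N → oxidation state +3.
After: C4 has 1 bond to C, 3 bonds to O → oxidation state +3.
Δ = +3 − (+3) = 0, so no net redox change at C4.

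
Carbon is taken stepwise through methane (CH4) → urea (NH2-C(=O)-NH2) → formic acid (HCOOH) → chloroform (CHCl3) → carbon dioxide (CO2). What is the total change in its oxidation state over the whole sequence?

Carbon oxidation states along the series — methane: -4, urea: +4, formic acid: +2, chloroform: +2, carbon dioxide: +4.
Net change = +4 − (-4) = +8.

+8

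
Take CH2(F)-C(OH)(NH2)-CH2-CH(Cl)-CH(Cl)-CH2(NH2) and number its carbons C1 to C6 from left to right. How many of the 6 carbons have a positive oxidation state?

1

Assign +1 per bond to O/N/halogen, −1 per bond to H or an electropositive element, and 0 per bond to carbon. Tallying each carbon:
C1: 1C, 2H, 1F → 0 − 2 + 1 = -1
C2: 2C, 1O, 1N → 0 + 1 + 1 = +2
C3: 2C, 2H → 0 − 2 = -2
C4: 2C, 1H, 1Cl → 0 − 1 + 1 = 0
C5: 2C, 1H, 1Cl → 0 − 1 + 1 = 0
C6: 1C, 2H, 1N → 0 − 2 + 1 = -1
1 carbon (C2) meets the condition.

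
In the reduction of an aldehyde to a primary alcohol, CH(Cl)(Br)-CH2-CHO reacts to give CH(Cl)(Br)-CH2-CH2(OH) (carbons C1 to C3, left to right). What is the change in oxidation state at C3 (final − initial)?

Before: C3 has 1 bond to C, 1 bond to H, 2 bonds to O → oxidation state +1.
After: C3 has 1 bond to C, 2 bonds to H, 1 bond to O → oxidation state -1.
Δ = -1 − (+1) = -2, so this is a reduction at C3.

-2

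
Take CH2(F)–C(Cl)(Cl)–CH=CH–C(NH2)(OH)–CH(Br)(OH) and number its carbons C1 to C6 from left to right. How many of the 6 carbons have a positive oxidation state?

Tallying each carbon's bonds:
C1: 1C, 2H, 1F → 0 − 2 + 1 = -1
C2: 2C, 2Cl → 0 + 2 = +2
C3: 3C, 1H → 0 − 1 = -1
C4: 3C, 1H → 0 − 1 = -1
C5: 2C, 1O, 1N → 0 + 1 + 1 = +2
C6: 1C, 1H, 1O, 1Br → 0 − 1 + 1 + 1 = +1
3 carbons (C2, C5, C6) meet the condition.

3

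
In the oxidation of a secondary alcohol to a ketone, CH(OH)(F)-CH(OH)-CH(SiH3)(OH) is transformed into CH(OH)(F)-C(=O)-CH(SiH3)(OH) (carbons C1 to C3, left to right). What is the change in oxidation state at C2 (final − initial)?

Before: C2 has 2 bonds to C, 1 bond to H, 1 bond to O → oxidation state 0.
After: C2 has 2 bonds to C, 2 bonds to O → oxidation state +2.
Δ = +2 − (0) = +2, so this is an oxidation at C2.

+2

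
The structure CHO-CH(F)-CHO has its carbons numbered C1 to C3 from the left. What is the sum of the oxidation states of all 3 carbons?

Tallying each carbon's bonds:
C1: 1C, 1H, 2O → 0 − 1 + 2 = +1
C2: 2C, 1H, 1F → 0 − 1 + 1 = 0
C3: 1C, 1H, 2O → 0 − 1 + 2 = +1
Sum = +1 + 0 + 1 = +2.

+2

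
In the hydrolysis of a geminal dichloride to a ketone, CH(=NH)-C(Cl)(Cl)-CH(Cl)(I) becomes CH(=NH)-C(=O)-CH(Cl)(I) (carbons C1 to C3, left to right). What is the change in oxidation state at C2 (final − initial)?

0

Before: C2 has 2 bonds to C, 2 bonds to Cl → oxidation state +2.
After: C2 has 2 bonds to C, 2 bonds to O → oxidation state +2.
Δ = +2 − (+2) = 0, so no net redox change at C2.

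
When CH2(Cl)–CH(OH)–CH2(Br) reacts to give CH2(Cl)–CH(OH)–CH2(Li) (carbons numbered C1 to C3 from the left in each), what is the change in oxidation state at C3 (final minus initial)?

-2

Before: C3 has 1 bond to C, 2 bonds to H, 1 bond to Br → oxidation state -1.
After: C3 has 1 bond to C, 2 bonds to H, 1 bond to Li → oxidation state -3.
Δ = -3 − (-1) = -2, so this is a reduction at C3.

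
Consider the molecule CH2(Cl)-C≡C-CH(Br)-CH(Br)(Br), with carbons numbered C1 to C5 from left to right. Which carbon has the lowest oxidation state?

Assign +1 per bond to O/N/halogen, −1 per bond to H or an electropositive element, and 0 per bond to carbon. Tallying each carbon:
C1: 1C, 2H, 1Cl → 0 − 2 + 1 = -1
C2: 4C → 0 = 0
C3: 4C → 0 = 0
C4: 2C, 1H, 1Br → 0 − 1 + 1 = 0
C5: 1C, 1H, 2Br → 0 − 1 + 2 = +1
The most reduced carbon is C1 at -1.

C1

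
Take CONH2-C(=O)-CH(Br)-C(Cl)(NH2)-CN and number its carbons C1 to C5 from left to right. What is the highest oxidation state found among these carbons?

Assign +1 per bond to O/N/halogen, −1 per bond to H or an electropositive element, and 0 per bond to carbon. Tallying each carbon:
C1: 1C, 2O, 1N → 0 + 2 + 1 = +3
C2: 2C, 2O → 0 + 2 = +2
C3: 2C, 1H, 1Br → 0 − 1 + 1 = 0
C4: 2C, 1N, 1Cl → 0 + 1 + 1 = +2
C5: 1C, 3N → 0 + 3 = +3
The highest value is +3.

+3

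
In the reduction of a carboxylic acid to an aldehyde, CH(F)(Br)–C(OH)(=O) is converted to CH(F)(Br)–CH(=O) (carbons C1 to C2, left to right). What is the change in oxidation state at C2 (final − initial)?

Before: C2 has 1 bond to C, 3 bonds to O → oxidation state +3.
After: C2 has 1 bond to C, 1 bond to H, 2 bonds to O → oxidation state +1.
Δ = +1 − (+3) = -2, so this is a reduction at C2.

-2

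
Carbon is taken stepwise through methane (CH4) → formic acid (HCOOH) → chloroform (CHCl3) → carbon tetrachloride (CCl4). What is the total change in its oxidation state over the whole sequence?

+8

Carbon oxidation states along the series — methane: -4, formic acid: +2, chloroform: +2, carbon tetrachloride: +4.
Net change = +4 − (-4) = +8.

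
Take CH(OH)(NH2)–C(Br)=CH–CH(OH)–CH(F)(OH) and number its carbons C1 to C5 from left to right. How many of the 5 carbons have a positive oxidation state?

3

Each bond to a more electronegative atom (O, N, halogen) counts +1, each bond to a less electronegative atom (H, metal, B, Si) counts −1, and each C–C bond counts 0. Tallying each carbon:
C1: 1C, 1H, 1O, 1N → 0 − 1 + 1 + 1 = +1
C2: 3C, 1Br → 0 + 1 = +1
C3: 3C, 1H → 0 − 1 = -1
C4: 2C, 1H, 1O → 0 − 1 + 1 = 0
C5: 1C, 1H, 1O, 1F → 0 − 1 + 1 + 1 = +1
3 carbons (C1, C2, C5) meet the condition.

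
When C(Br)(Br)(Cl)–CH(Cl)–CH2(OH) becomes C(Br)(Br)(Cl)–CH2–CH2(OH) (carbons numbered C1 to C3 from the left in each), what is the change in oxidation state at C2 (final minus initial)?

Before: C2 has 2 bonds to C, 1 bond to H, 1 bond to Cl → oxidation state 0.
After: C2 has 2 bonds to C, 2 bonds to H → oxidation state -2.
Δ = -2 − (0) = -2, so this is a reduction at C2.

-2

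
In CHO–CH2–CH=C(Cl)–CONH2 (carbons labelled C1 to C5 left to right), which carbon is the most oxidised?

C5

Each bond to a more electronegative atom (O, N, halogen) counts +1, each bond to a less electronegative atom (H, metal, B, Si) counts −1, and each C–C bond counts 0. Tallying each carbon:
C1: 1C, 1H, 2O → 0 − 1 + 2 = +1
C2: 2C, 2H → 0 − 2 = -2
C3: 3C, 1H → 0 − 1 = -1
C4: 3C, 1Cl → 0 + 1 = +1
C5: 1C, 2O, 1N → 0 + 2 + 1 = +3
The most oxidised carbon is C5 at +3.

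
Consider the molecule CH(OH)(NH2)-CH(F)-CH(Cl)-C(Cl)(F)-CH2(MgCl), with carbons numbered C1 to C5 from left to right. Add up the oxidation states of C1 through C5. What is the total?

Bonds to more-electronegative neighbours contribute +1 each, bonds to H or metals contribute −1 each, and C–C bonds contribute 0. Tallying each carbon:
C1: 1C, 1H, 1O, 1N → 0 − 1 + 1 + 1 = +1
C2: 2C, 1H, 1F → 0 − 1 + 1 = 0
C3: 2C, 1H, 1Cl → 0 − 1 + 1 = 0
C4: 2C, 1F, 1Cl → 0 + 1 + 1 = +2
C5: 1C, 2H, 1Mg → 0 − 2 − 1 = -3
Sum = +1 + 0 + 0 + 2 − 3 = 0.

0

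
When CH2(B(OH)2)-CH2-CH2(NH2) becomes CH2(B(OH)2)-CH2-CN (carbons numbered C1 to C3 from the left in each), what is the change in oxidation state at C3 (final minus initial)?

+4

Before: C3 has 1 bond to C, 2 bonds to H, 1 bond to N → oxidation state -1.
After: C3 has 1 bond to C, 3 bonds to N → oxidation state +3.
Δ = +3 − (-1) = +4, so this is an oxidation at C3.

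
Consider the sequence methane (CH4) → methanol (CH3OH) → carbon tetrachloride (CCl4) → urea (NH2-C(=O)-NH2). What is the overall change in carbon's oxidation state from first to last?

Carbon oxidation states along the series — methane: -4, methanol: -2, carbon tetrachloride: +4, urea: +4.
Net change = +4 − (-4) = +8.

+8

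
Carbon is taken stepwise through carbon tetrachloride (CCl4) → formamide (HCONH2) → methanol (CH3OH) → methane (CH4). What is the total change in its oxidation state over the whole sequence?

Carbon oxidation states along the series — carbon tetrachloride: +4, formamide: +2, methanol: -2, methane: -4.
Net change = -4 − (+4) = -8.

-8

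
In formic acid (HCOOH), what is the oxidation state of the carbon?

Assign +1 per bond to O/N/halogen, −1 per bond to H or an electropositive element, and 0 per bond to carbon.
The carbon has one bond to H (-1), a double bond to O (2×+1 = +2), one bond to O (+1).
Oxidation state = -1 + 2 + 1 = +2.

+2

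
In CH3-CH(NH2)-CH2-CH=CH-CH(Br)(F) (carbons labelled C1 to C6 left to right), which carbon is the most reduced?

C1

Tallying each carbon's bonds:
C1: 1C, 3H → 0 − 3 = -3
C2: 2C, 1H, 1N → 0 − 1 + 1 = 0
C3: 2C, 2H → 0 − 2 = -2
C4: 3C, 1H → 0 − 1 = -1
C5: 3C, 1H → 0 − 1 = -1
C6: 1C, 1H, 1F, 1Br → 0 − 1 + 1 + 1 = +1
The most reduced carbon is C1 at -3.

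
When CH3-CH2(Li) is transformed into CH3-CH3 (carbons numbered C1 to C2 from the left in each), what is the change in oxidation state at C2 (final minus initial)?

Before: C2 has 1 bond to C, 2 bonds to H, 1 bond to Li → oxidation state -3.
After: C2 has 1 bond to C, 3 bonds to H → oxidation state -3.
Δ = -3 − (-3) = 0, so no net redox change at C2.

0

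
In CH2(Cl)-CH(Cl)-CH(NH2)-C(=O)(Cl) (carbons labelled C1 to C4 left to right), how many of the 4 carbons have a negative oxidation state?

Bonds to more-electronegative neighbours contribute +1 each, bonds to H or metals contribute −1 each, and C–C bonds contribute 0. Tallying each carbon:
C1: 1C, 2H, 1Cl → 0 − 2 + 1 = -1
C2: 2C, 1H, 1Cl → 0 − 1 + 1 = 0
C3: 2C, 1H, 1N → 0 − 1 + 1 = 0
C4: 1C, 2O, 1Cl → 0 + 2 + 1 = +3
1 carbon (C1) meets the condition.

1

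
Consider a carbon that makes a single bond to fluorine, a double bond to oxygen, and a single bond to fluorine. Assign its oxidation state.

+4

Count +1 for every bond to an atom more electronegative than carbon and −1 for every bond to one less electronegative; C–C bonds are 0.
The carbon has one bond to F (+1), one bond to F (+1), a double bond to O (2×+1 = +2).
Oxidation state = +1 + 1 + 2 = +4.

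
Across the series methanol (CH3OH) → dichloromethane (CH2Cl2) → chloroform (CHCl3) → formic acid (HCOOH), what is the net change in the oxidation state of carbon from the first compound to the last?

+4

Carbon oxidation states along the series — methanol: -2, dichloromethane: 0, chloroform: +2, formic acid: +2.
Net change = +2 − (-2) = +4.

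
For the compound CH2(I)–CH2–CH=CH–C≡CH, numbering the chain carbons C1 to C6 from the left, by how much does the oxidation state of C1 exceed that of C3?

0

C1: 1C, 2H, 1I → 0 − 2 + 1 = -1
C3: 3C, 1H → 0 − 1 = -1
Difference: -1 − (-1) = 0.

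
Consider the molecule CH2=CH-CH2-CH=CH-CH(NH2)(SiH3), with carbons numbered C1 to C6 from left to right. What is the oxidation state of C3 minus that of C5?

-1

C3: 2C, 2H → 0 − 2 = -2
C5: 3C, 1H → 0 − 1 = -1
Difference: -2 − (-1) = -1.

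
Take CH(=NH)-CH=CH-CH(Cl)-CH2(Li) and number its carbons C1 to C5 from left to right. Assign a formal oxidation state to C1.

+1

C1 has one bond to C (0), a double bond to N (2×+1 = +2), one bond to H (-1).
Oxidation state = 0 + 2 − 1 = +1.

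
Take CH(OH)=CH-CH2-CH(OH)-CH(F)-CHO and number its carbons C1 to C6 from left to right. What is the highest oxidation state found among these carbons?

Assign +1 per bond to O/N/halogen, −1 per bond to H or an electropositive element, and 0 per bond to carbon. Tallying each carbon:
C1: 2C, 1H, 1O → 0 − 1 + 1 = 0
C2: 3C, 1H → 0 − 1 = -1
C3: 2C, 2H → 0 − 2 = -2
C4: 2C, 1H, 1O → 0 − 1 + 1 = 0
C5: 2C, 1H, 1F → 0 − 1 + 1 = 0
C6: 1C, 1H, 2O → 0 − 1 + 2 = +1
The highest value is +1.

+1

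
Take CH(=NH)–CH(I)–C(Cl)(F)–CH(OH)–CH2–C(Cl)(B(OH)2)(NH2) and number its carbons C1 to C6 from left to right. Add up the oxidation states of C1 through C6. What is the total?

Assign +1 per bond to O/N/halogen, −1 per bond to H or an electropositive element, and 0 per bond to carbon. Tallying each carbon:
C1: 1C, 1H, 2N → 0 − 1 + 2 = +1
C2: 2C, 1H, 1I → 0 − 1 + 1 = 0
C3: 2C, 1F, 1Cl → 0 + 1 + 1 = +2
C4: 2C, 1H, 1O → 0 − 1 + 1 = 0
C5: 2C, 2H → 0 − 2 = -2
C6: 1C, 1N, 1Cl, 1B → 0 + 1 + 1 − 1 = +1
Sum = +1 + 0 + 2 + 0 − 2 + 1 = +2.

+2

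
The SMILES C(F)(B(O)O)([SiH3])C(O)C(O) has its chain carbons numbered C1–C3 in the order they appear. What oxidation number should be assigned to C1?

Count +1 for every bond to an atom more electronegative than carbon and −1 for every bond to one less electronegative; C–C bonds are 0.
C1 has one bond to C (0), one bond to F (+1), one bond to B (-1), one bond to Si (-1).
Oxidation state = 0 + 1 − 1 − 1 = -1.

-1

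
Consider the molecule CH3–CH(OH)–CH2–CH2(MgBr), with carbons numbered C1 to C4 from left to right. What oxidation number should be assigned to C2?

C2 has one bond to C (0), one bond to C (0), one bond to O (+1), one bond to H (-1).
Oxidation state = 0 + 0 + 1 − 1 = 0.

0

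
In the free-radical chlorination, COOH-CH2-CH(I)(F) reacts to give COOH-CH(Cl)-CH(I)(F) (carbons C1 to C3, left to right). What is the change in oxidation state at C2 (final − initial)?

Before: C2 has 2 bonds to C, 2 bonds to H → oxidation state -2.
After: C2 has 2 bonds to C, 1 bond to H, 1 bond to Cl → oxidation state 0.
Δ = 0 − (-2) = +2, so this is an oxidation at C2.

+2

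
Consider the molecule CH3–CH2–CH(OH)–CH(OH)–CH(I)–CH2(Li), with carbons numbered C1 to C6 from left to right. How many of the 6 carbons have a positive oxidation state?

Bonds to more-electronegative neighbours contribute +1 each, bonds to H or metals contribute −1 each, and C–C bonds contribute 0. Tallying each carbon:
C1: 1C, 3H → 0 − 3 = -3
C2: 2C, 2H → 0 − 2 = -2
C3: 2C, 1H, 1O → 0 − 1 + 1 = 0
C4: 2C, 1H, 1O → 0 − 1 + 1 = 0
C5: 2C, 1H, 1I → 0 − 1 + 1 = 0
C6: 1C, 2H, 1Li → 0 − 2 − 1 = -3
0 carbons meet the condition.

0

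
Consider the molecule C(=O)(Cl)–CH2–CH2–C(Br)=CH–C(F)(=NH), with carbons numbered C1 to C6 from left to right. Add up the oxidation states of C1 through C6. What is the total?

+2

Tallying each carbon's bonds:
C1: 1C, 2O, 1Cl → 0 + 2 + 1 = +3
C2: 2C, 2H → 0 − 2 = -2
C3: 2C, 2H → 0 − 2 = -2
C4: 3C, 1Br → 0 + 1 = +1
C5: 3C, 1H → 0 − 1 = -1
C6: 1C, 2N, 1F → 0 + 2 + 1 = +3
Sum = +3 − 2 − 2 + 1 − 1 + 3 = +2.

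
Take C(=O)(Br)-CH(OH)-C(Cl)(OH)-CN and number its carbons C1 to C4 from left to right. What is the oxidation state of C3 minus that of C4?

-1

C3: 2C, 1O, 1Cl → 0 + 1 + 1 = +2
C4: 1C, 3N → 0 + 3 = +3
Difference: +2 − (+3) = -1.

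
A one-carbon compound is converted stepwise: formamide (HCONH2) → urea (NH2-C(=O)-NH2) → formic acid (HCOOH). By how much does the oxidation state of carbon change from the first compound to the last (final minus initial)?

0

Carbon oxidation states along the series — formamide: +2, urea: +4, formic acid: +2.
Net change = +2 − (+2) = 0.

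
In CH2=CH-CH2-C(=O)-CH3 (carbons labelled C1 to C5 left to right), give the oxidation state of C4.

Each bond to a more electronegative atom (O, N, halogen) counts +1, each bond to a less electronegative atom (H, metal, B, Si) counts −1, and each C–C bond counts 0.
C4 has one bond to C (0), one bond to C (0), a double bond to O (2×+1 = +2).
Oxidation state = 0 + 0 + 2 = +2.

+2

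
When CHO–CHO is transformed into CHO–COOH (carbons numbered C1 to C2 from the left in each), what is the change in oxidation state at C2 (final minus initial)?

Before: C2 has 1 bond to C, 1 bond to H, 2 bonds to O → oxidation state +1.
After: C2 has 1 bond to C, 3 bonds to O → oxidation state +3.
Δ = +3 − (+1) = +2, so this is an oxidation at C2.

+2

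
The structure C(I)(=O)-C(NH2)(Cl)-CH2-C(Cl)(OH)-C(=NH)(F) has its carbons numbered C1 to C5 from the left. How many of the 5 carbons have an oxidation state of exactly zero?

0

Each bond to a more electronegative atom (O, N, halogen) counts +1, each bond to a less electronegative atom (H, metal, B, Si) counts −1, and each C–C bond counts 0. Tallying each carbon:
C1: 1C, 2O, 1I → 0 + 2 + 1 = +3
C2: 2C, 1N, 1Cl → 0 + 1 + 1 = +2
C3: 2C, 2H → 0 − 2 = -2
C4: 2C, 1O, 1Cl → 0 + 1 + 1 = +2
C5: 1C, 2N, 1F → 0 + 2 + 1 = +3
0 carbons meet the condition.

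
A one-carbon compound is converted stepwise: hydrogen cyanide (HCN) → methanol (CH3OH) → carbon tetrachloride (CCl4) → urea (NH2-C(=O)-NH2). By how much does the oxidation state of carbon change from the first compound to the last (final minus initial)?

+2

Carbon oxidation states along the series — hydrogen cyanide: +2, methanol: -2, carbon tetrachloride: +4, urea: +4.
Net change = +4 − (+2) = +2.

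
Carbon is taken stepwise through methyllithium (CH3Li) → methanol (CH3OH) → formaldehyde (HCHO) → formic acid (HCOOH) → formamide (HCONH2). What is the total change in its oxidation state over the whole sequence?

+6

Carbon oxidation states along the series — methyllithium: -4, methanol: -2, formaldehyde: 0, formic acid: +2, formamide: +2.
Net change = +2 − (-4) = +6.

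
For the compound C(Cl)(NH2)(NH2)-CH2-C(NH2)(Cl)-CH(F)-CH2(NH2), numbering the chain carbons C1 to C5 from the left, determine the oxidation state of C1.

+3

Count +1 for every bond to an atom more electronegative than carbon and −1 for every bond to one less electronegative; C–C bonds are 0.
C1 has one bond to C (0), one bond to Cl (+1), one bond to N (+1), one bond to N (+1).
Oxidation state = 0 + 1 + 1 + 1 = +3.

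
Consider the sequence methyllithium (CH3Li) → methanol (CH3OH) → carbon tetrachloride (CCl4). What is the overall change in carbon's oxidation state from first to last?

Carbon oxidation states along the series — methyllithium: -4, methanol: -2, carbon tetrachloride: +4.
Net change = +4 − (-4) = +8.

+8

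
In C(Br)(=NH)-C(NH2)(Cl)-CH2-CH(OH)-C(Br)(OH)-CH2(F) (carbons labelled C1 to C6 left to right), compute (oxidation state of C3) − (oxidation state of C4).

-2

C3: 2C, 2H → 0 − 2 = -2
C4: 2C, 1H, 1O → 0 − 1 + 1 = 0
Difference: -2 − (0) = -2.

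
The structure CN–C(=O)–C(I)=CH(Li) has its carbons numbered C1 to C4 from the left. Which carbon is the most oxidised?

C1

Count +1 for every bond to an atom more electronegative than carbon and −1 for every bond to one less electronegative; C–C bonds are 0. Tallying each carbon:
C1: 1C, 3N → 0 + 3 = +3
C2: 2C, 2O → 0 + 2 = +2
C3: 3C, 1I → 0 + 1 = +1
C4: 2C, 1H, 1Li → 0 − 1 − 1 = -2
The most oxidised carbon is C1 at +3.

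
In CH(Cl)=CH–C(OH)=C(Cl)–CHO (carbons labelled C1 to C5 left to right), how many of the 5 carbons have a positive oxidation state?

3

Tallying each carbon's bonds:
C1: 2C, 1H, 1Cl → 0 − 1 + 1 = 0
C2: 3C, 1H → 0 − 1 = -1
C3: 3C, 1O → 0 + 1 = +1
C4: 3C, 1Cl → 0 + 1 = +1
C5: 1C, 1H, 2O → 0 − 1 + 2 = +1
3 carbons (C3, C4, C5) meet the condition.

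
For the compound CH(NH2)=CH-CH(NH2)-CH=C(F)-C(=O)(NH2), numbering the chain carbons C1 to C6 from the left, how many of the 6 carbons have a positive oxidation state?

2

Bonds to more-electronegative neighbours contribute +1 each, bonds to H or metals contribute −1 each, and C–C bonds contribute 0. Tallying each carbon:
C1: 2C, 1H, 1N → 0 − 1 + 1 = 0
C2: 3C, 1H → 0 − 1 = -1
C3: 2C, 1H, 1N → 0 − 1 + 1 = 0
C4: 3C, 1H → 0 − 1 = -1
C5: 3C, 1F → 0 + 1 = +1
C6: 1C, 2O, 1N → 0 + 2 + 1 = +3
2 carbons (C5, C6) meet the condition.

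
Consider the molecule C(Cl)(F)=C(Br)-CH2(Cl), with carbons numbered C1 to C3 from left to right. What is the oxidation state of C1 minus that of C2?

C1: 2C, 1F, 1Cl → 0 + 1 + 1 = +2
C2: 3C, 1Br → 0 + 1 = +1
Difference: +2 − (+1) = +1.

+1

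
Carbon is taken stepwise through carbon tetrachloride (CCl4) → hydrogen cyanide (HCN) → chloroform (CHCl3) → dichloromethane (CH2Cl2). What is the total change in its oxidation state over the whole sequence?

Carbon oxidation states along the series — carbon tetrachloride: +4, hydrogen cyanide: +2, chloroform: +2, dichloromethane: 0.
Net change = 0 − (+4) = -4.

-4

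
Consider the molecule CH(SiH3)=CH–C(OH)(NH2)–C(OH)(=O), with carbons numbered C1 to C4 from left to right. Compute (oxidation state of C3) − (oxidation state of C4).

C3: 2C, 1O, 1N → 0 + 1 + 1 = +2
C4: 1C, 3O → 0 + 3 = +3
Difference: +2 − (+3) = -1.

-1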